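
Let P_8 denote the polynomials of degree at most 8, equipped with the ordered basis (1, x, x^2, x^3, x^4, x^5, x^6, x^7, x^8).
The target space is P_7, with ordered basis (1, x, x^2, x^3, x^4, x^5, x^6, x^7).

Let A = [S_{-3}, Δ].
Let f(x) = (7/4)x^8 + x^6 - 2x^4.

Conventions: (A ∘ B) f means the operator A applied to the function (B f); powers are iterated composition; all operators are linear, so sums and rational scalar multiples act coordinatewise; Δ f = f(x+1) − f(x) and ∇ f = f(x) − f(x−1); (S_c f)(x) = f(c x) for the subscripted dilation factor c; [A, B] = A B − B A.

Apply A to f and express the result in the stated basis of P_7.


the result is g(x) = -122472x^7 - 285768x^6 - 672624x^5 - 803520x^4 - 659880x^3 - 330984x^2 - 95616x - 12048

Δ f = 14x^7 + 49x^6 + 104x^5 + (275/2)x^4 + 110x^3 + 52x^2 + 12x + 3/4
S_{-3} Δ f = -30618x^7 + 35721x^6 - 25272x^5 + (22275/2)x^4 - 2970x^3 + 468x^2 - 36x + 3/4
S_{-3} f = (45927/4)x^8 + 729x^6 - 162x^4
Δ S_{-3} f = 91854x^7 + 321489x^6 + 647352x^5 + (1629315/2)x^4 + 656910x^3 + 331452x^2 + 95580x + 48195/4
[S_{-3}, Δ] f = -122472x^7 - 285768x^6 - 672624x^5 - 803520x^4 - 659880x^3 - 330984x^2 - 95616x - 12048


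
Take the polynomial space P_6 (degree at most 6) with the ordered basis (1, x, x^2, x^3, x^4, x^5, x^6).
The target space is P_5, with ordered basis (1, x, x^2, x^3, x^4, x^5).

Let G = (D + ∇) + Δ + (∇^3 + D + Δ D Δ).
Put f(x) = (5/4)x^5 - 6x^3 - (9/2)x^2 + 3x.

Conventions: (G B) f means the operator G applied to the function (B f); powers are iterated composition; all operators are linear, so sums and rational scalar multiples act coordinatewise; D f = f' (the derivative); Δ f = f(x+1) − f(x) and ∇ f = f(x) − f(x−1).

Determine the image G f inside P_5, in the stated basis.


D f = (25/4)x^4 - 18x^2 - 9x + 3
∇ f = (25/4)x^4 - (25/2)x^3 - (11/2)x^2 + (11/4)x + 11/4
(D + ∇) f = (25/2)x^4 - (25/2)x^3 - (47/2)x^2 - (25/4)x + 23/4
Δ f = (25/4)x^4 + (25/2)x^3 - (11/2)x^2 - (83/4)x - 25/4
∇ f = (25/4)x^4 - (25/2)x^3 - (11/2)x^2 + (11/4)x + 11/4
∇ ∇ f = 25x^3 - 75x^2 + (103/2)x - 21/2
∇ ∇ ∇ f = 75x^2 - 225x + 303/2
D f = (25/4)x^4 - 18x^2 - 9x + 3
Δ f = (25/4)x^4 + (25/2)x^3 - (11/2)x^2 - (83/4)x - 25/4
D Δ f = 25x^3 + (75/2)x^2 - 11x - 83/4
Δ D Δ f = 75x^2 + 150x + 103/2
(∇^3 + D + Δ D Δ) f = (25/4)x^4 + 132x^2 - 84x + 206
((D + ∇) + Δ + (∇^3 + D + Δ D Δ)) f = 25x^4 + 103x^2 - 111x + 411/2

the result is g(x) = 25x^4 + 103x^2 - 111x + 411/2


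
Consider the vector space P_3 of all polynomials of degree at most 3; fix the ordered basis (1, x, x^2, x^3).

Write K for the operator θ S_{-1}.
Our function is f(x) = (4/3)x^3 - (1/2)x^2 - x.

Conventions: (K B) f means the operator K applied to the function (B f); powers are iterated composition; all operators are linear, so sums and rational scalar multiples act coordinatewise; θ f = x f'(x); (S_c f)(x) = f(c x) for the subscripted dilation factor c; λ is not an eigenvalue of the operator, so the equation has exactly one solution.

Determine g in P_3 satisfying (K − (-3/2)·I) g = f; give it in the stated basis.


write g with unknown coordinates in the stated basis and equate coefficients in (K − (-3/2)·I) g = f
solving from the highest basis element down gives g = -(8/9)x^3 - (1/7)x^2 - 2x
check: K g = (8/3)x^3 - (2/7)x^2 + 2x
so K g − (-3/2)·g = (4/3)x^3 - (1/2)x^2 - x = f ✓

the image equals g(x) = -(8/9)x^3 - (1/7)x^2 - 2x


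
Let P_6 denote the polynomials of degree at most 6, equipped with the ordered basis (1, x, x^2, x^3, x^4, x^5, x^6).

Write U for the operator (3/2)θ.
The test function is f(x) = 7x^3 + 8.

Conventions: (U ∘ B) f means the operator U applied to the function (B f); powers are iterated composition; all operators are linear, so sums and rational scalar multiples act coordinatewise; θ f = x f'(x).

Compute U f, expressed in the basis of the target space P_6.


θ f = 21x^3
((3/2)θ) f = (63/2)x^3

the result is g(x) = (63/2)x^3


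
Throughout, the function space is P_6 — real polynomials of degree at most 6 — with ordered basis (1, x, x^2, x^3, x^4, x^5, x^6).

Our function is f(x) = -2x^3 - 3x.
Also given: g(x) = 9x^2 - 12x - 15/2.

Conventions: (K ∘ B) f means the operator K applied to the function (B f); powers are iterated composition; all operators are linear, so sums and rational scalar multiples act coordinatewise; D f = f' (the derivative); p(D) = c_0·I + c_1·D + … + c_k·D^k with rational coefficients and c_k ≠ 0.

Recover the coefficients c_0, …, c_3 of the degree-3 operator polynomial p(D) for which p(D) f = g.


D^0 f = -2x^3 - 3x
D^1 f = -6x^2 - 3
D^2 f = -12x
D^3 f = -12
matching coefficients of g against c_0 f + c_1 Df + … from the top degree down determines the c_i
solution: c_0 = 0, c_1 = -3/2, c_2 = 1, c_3 = 1

c_0 = 0, c_1 = -3/2, c_2 = 1, c_3 = 1


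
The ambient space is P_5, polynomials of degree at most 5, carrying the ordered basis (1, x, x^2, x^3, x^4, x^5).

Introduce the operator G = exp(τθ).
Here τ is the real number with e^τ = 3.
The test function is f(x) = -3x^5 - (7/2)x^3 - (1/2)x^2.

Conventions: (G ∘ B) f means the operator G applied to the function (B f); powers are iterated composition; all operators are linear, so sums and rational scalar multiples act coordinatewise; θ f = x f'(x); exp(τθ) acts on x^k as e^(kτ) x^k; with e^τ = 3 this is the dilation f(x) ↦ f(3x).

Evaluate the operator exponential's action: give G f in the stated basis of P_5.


g(x) = -729x^5 - (189/2)x^3 - (9/2)x^2

exp(τθ) x^k = e^(kτ) x^k; with e^τ = 3 this sends x^k to 3^k x^k
x^2 ↦ 9 x^2
x^3 ↦ 27 x^3
x^5 ↦ 243 x^5
applying this coordinatewise to f: exp(τθ) f = -729x^5 - (189/2)x^3 - (9/2)x^2


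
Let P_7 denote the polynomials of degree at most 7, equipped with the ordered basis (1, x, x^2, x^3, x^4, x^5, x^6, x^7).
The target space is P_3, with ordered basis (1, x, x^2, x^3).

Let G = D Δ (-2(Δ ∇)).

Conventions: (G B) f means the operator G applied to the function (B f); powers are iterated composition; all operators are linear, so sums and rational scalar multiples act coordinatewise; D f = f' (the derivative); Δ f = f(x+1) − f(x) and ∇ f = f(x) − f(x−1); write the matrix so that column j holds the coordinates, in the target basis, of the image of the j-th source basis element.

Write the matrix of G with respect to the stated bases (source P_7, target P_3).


the matrix is [[0, 0, 0, 0, -48, -120, -360, -840]; [0, 0, 0, 0, 0, -240, -720, -2520]; [0, 0, 0, 0, 0, 0, -720, -2520]; [0, 0, 0, 0, 0, 0, 0, -1680]] (rows listed top to bottom)

image of 1: 0
image of x: 0
image of x^2: 0
image of x^3: 0
image of x^4: -48
image of x^5: -240x - 120
image of x^6: -720x^2 - 720x - 360
image of x^7: -1680x^3 - 2520x^2 - 2520x - 840
each image's coordinates form column j of the matrix


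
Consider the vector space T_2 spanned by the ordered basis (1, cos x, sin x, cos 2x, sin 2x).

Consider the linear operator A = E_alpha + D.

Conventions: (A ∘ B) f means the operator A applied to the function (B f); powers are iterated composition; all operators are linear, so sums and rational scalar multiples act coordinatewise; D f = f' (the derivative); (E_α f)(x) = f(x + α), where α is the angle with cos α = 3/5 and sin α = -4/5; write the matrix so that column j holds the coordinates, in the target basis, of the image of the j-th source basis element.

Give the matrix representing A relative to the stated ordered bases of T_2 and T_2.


image of 1: 1
image of cos x: (3/5)cos x - (1/5)sin x
image of sin x: (1/5)cos x + (3/5)sin x
image of cos 2x: -(7/25)cos 2x - (26/25)sin 2x
image of sin 2x: (26/25)cos 2x - (7/25)sin 2x
each image's coordinates form column j of the matrix

the matrix is [[1, 0, 0, 0, 0]; [0, 3/5, 1/5, 0, 0]; [0, -1/5, 3/5, 0, 0]; [0, 0, 0, -7/25, 26/25]; [0, 0, 0, -26/25, -7/25]] (rows listed top to bottom)


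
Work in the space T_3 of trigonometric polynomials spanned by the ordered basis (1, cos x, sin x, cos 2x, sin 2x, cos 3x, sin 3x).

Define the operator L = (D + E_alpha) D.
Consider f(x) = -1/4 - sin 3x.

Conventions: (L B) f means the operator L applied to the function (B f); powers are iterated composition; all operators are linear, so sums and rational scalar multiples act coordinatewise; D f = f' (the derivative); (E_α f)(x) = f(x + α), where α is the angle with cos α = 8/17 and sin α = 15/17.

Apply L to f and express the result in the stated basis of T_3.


the result is g(x) = (14664/4913)cos 3x + (42732/4913)sin 3x

D f = -3cos 3x
D D f = 9sin 3x
E_alpha D f = (14664/4913)cos 3x - (1485/4913)sin 3x
(D + E_alpha) D f = (14664/4913)cos 3x + (42732/4913)sin 3x


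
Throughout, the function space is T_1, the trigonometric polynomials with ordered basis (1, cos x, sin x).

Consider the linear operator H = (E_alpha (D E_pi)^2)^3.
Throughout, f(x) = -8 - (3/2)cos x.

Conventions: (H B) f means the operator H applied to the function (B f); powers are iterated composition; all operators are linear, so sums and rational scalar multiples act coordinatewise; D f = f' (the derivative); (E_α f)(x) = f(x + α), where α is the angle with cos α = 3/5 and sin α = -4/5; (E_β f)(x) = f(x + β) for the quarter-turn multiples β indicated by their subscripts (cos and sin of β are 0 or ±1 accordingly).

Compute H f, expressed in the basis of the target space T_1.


E_pi f = -8 + (3/2)cos x
D E_pi f = -(3/2)sin x
E_pi (D E_pi) f = (3/2)sin x
D E_pi (D E_pi) f = (3/2)cos x
E_alpha (D E_pi)^2 f = (9/10)cos x + (6/5)sin x
E_pi (E_alpha (D E_pi)^2) f = -(9/10)cos x - (6/5)sin x
D E_pi (E_alpha (D E_pi)^2) f = -(6/5)cos x + (9/10)sin x
E_pi (D E_pi) (E_alpha (D E_pi)^2) f = (6/5)cos x - (9/10)sin x
D E_pi (D E_pi) (E_alpha (D E_pi)^2) f = -(9/10)cos x - (6/5)sin x
E_alpha (D E_pi)^2 (E_alpha (D E_pi)^2) f = (21/50)cos x - (36/25)sin x
E_pi (E_alpha (D E_pi)^2) (E_alpha (D E_pi)^2) f = -(21/50)cos x + (36/25)sin x
D E_pi (E_alpha (D E_pi)^2) (E_alpha (D E_pi)^2) f = (36/25)cos x + (21/50)sin x
E_pi (D E_pi) (E_alpha (D E_pi)^2) (E_alpha (D E_pi)^2) f = -(36/25)cos x - (21/50)sin x
D E_pi (D E_pi) (E_alpha (D E_pi)^2) (E_alpha (D E_pi)^2) f = -(21/50)cos x + (36/25)sin x
E_alpha (D E_pi)^2 (E_alpha (D E_pi)^2) (E_alpha (D E_pi)^2) f = -(351/250)cos x + (66/125)sin x

the image equals g(x) = -(351/250)cos x + (66/125)sin x


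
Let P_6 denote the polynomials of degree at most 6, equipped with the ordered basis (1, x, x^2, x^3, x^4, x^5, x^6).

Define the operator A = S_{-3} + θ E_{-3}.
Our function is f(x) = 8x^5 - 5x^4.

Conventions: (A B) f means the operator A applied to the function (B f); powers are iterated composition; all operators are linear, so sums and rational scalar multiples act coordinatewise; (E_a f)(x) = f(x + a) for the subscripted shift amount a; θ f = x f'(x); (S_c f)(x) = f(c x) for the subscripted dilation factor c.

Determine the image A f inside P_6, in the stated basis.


S_{-3} f = -1944x^5 - 405x^4
E_{-3} f = 8x^5 - 125x^4 + 780x^3 - 2430x^2 + 3780x - 2349
θ E_{-3} f = 40x^5 - 500x^4 + 2340x^3 - 4860x^2 + 3780x
(S_{-3} + θ E_{-3}) f = -1904x^5 - 905x^4 + 2340x^3 - 4860x^2 + 3780x

the result is g(x) = -1904x^5 - 905x^4 + 2340x^3 - 4860x^2 + 3780x


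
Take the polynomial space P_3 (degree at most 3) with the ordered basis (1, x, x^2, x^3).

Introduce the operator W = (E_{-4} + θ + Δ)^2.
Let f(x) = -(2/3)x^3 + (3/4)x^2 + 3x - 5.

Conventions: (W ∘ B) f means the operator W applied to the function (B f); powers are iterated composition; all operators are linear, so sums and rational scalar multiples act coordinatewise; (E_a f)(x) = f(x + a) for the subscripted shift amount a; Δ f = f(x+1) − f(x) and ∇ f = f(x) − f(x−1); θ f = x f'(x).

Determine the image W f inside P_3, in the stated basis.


the image equals g(x) = -(32/3)x^3 + (195/4)x^2 - (501/2)x + 893/2

E_{-4} f = -(2/3)x^3 + (35/4)x^2 - 35x + 113/3
θ f = -2x^3 + (3/2)x^2 + 3x
Δ f = -2x^2 - (1/2)x + 37/12
(E_{-4} + θ + Δ) f = -(8/3)x^3 + (33/4)x^2 - (65/2)x + 163/4
E_{-4} (E_{-4} + θ + Δ) f = -(8/3)x^3 + (161/4)x^2 - (453/2)x + 5681/12
θ (E_{-4} + θ + Δ) f = -8x^3 + (33/2)x^2 - (65/2)x
Δ (E_{-4} + θ + Δ) f = -8x^2 + (17/2)x - 323/12
(E_{-4} + θ + Δ) (E_{-4} + θ + Δ) f = -(32/3)x^3 + (195/4)x^2 - (501/2)x + 893/2


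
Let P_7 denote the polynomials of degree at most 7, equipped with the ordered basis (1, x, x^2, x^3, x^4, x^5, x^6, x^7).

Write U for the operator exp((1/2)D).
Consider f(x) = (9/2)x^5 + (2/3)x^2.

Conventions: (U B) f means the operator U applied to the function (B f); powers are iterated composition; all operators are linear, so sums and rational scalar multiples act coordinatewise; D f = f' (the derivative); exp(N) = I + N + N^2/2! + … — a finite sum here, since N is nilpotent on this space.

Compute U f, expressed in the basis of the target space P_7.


g(x) = (9/2)x^5 + (45/4)x^4 + (45/4)x^3 + (151/24)x^2 + (199/96)x + 59/192

order-1 term: (45/4)x^4 + (2/3)x
order-2 term: (45/4)x^3 + 1/6
order-3 term: (45/8)x^2
order-4 term: (45/32)x
order-5 term: 9/64
the series for exp((1/2)D) f terminates at order 5
exp((1/2)D) f = (9/2)x^5 + (45/4)x^4 + (45/4)x^3 + (151/24)x^2 + (199/96)x + 59/192


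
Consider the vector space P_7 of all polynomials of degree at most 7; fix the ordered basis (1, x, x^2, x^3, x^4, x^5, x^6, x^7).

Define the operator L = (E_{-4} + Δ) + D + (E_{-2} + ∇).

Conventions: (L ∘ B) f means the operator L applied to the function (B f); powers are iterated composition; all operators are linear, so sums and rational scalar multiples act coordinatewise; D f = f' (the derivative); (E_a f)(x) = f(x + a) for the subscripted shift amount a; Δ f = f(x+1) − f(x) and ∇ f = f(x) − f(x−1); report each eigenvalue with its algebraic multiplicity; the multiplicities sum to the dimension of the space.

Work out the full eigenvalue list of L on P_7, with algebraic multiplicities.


image of 1: 2
image of x: 2x - 3
image of x^2: 2x^2 - 6x + 20
image of x^3: 2x^3 - 9x^2 + 60x - 70
image of x^4: 2x^4 - 12x^3 + 120x^2 - 280x + 272
image of x^5: 2x^5 - 15x^4 + 200x^3 - 700x^2 + 1360x - 1054
image of x^6: 2x^6 - 18x^5 + 300x^4 - 1400x^3 + 4080x^2 - 6324x + 4160
image of x^7: 2x^7 - 21x^6 + 420x^5 - 2450x^4 + 9520x^3 - 22134x^2 + 29120x - 16510
the matrix is upper triangular; its diagonal is (2, 2, 2, 2, 2, 2, 2, 2)
for a triangular matrix the eigenvalues are the diagonal entries, with algebraic multiplicity their repetition count

λ = 2 (multiplicity 8)


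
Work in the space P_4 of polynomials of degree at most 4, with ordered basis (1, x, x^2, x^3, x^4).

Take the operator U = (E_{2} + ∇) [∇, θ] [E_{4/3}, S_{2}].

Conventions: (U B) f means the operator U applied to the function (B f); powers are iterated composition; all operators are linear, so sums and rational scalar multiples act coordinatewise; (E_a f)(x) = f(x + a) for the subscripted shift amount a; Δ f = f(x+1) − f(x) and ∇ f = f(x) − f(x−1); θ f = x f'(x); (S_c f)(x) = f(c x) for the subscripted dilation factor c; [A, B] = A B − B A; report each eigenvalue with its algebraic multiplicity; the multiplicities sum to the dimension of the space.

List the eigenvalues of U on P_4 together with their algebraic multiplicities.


λ = 0 (multiplicity 5)

image of 1: 0
image of x: 0
image of x^2: 16/3
image of x^3: 32x + 96
image of x^4: 128x^2 + 768x + 10496/27
the matrix is upper triangular; its diagonal is (0, 0, 0, 0, 0)
for a triangular matrix the eigenvalues are the diagonal entries, with algebraic multiplicity their repetition count


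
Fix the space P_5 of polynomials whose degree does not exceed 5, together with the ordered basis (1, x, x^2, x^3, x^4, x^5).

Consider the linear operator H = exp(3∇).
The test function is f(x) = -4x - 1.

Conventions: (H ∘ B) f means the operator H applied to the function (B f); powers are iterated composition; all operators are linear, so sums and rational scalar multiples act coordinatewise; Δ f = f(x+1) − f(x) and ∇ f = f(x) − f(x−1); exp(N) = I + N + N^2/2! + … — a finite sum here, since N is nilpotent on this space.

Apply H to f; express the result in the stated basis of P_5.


order-1 term: -12
the series for exp(3∇) f terminates at order 1
exp(3∇) f = -4x - 13

g(x) = -4x - 13


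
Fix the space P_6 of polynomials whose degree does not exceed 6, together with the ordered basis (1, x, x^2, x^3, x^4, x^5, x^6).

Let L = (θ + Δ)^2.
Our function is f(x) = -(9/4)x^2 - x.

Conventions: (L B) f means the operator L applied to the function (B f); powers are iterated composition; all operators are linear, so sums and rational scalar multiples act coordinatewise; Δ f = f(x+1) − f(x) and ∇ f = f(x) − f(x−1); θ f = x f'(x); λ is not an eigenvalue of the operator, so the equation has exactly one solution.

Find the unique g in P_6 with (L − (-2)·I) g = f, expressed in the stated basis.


g(x) = -(3/8)x^2 + (5/12)x + 13/24

write g with unknown coordinates in the stated basis and equate coefficients in (L − (-2)·I) g = f
solving from the highest basis element down gives g = -(3/8)x^2 + (5/12)x + 13/24
check: L g = -(3/2)x^2 - (11/6)x - 13/12
so L g − (-2)·g = -(9/4)x^2 - x = f ✓


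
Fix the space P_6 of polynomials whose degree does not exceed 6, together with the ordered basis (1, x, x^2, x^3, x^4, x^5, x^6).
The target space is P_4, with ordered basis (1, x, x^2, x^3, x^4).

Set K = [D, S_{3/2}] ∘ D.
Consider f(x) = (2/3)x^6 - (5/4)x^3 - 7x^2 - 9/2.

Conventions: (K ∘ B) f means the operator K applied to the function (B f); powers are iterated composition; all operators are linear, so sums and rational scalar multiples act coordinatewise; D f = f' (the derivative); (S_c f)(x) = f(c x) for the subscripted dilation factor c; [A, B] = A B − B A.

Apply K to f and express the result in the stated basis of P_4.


the result is g(x) = (405/8)x^4 - (45/8)x - 7

D f = 4x^5 - (15/4)x^2 - 14x
S_{3/2} D f = (243/8)x^5 - (135/16)x^2 - 21x
D S_{3/2} D f = (1215/8)x^4 - (135/8)x - 21
D D f = 20x^4 - (15/2)x - 14
S_{3/2} D D f = (405/4)x^4 - (45/4)x - 14
[D, S_{3/2}] D f = (405/8)x^4 - (45/8)x - 7


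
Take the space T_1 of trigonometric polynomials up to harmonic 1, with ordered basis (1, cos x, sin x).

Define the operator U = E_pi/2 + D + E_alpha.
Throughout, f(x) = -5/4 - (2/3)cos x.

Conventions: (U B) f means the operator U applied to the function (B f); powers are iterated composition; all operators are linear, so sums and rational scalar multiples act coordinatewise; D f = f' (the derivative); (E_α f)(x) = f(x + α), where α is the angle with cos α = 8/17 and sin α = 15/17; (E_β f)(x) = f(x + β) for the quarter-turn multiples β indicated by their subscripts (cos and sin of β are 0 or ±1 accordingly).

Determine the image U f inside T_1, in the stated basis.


E_pi/2 f = -5/4 + (2/3)sin x
D f = (2/3)sin x
E_alpha f = -5/4 - (16/51)cos x + (10/17)sin x
(E_pi/2 + D + E_alpha) f = -5/2 - (16/51)cos x + (98/51)sin x

the image equals g(x) = -5/2 - (16/51)cos x + (98/51)sin x


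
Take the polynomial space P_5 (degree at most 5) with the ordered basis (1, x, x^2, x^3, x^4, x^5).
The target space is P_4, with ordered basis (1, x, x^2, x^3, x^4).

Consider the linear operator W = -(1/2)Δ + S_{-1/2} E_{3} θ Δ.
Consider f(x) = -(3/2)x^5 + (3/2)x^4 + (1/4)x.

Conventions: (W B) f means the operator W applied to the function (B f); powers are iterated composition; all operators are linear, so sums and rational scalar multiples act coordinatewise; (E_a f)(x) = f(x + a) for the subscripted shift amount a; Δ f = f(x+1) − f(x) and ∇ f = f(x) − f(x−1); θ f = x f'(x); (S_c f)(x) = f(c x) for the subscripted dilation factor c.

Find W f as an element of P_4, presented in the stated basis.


Δ f = -(15/2)x^4 - 9x^3 - 6x^2 - (3/2)x + 1/4
(-(1/2)Δ) f = (15/4)x^4 + (9/2)x^3 + 3x^2 + (3/4)x - 1/8
Δ f = -(15/2)x^4 - 9x^3 - 6x^2 - (3/2)x + 1/4
θ Δ f = -30x^4 - 27x^3 - 12x^2 - (3/2)x
E_{3} (θ Δ) f = -30x^4 - 387x^3 - 1875x^2 - (8085/2)x - 6543/2
S_{-1/2} E_{3} (θ Δ) f = -(15/8)x^4 + (387/8)x^3 - (1875/4)x^2 + (8085/4)x - 6543/2
(-(1/2)Δ + S_{-1/2} E_{3} θ Δ) f = (15/8)x^4 + (423/8)x^3 - (1863/4)x^2 + 2022x - 26173/8

g(x) = (15/8)x^4 + (423/8)x^3 - (1863/4)x^2 + 2022x - 26173/8


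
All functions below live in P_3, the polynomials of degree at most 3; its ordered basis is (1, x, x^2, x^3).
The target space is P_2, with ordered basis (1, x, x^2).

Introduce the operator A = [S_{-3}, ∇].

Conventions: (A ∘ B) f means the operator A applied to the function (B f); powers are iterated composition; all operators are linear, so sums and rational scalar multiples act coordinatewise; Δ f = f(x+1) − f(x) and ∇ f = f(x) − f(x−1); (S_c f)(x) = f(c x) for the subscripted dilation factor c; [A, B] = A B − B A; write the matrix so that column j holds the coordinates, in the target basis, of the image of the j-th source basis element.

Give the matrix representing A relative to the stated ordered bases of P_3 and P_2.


the matrix is [[0, 4, 8, 28]; [0, 0, -24, -72]; [0, 0, 0, 108]] (rows listed top to bottom)

image of 1: 0
image of x: 4
image of x^2: -24x + 8
image of x^3: 108x^2 - 72x + 28
each image's coordinates form column j of the matrix


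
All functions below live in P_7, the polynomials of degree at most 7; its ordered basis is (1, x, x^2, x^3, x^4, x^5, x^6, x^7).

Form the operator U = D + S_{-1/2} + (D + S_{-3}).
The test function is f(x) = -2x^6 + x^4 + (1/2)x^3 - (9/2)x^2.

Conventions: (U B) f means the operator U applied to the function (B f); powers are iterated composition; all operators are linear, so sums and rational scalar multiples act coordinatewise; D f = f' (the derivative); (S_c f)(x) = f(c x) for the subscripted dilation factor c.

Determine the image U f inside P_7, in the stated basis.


D f = -12x^5 + 4x^3 + (3/2)x^2 - 9x
S_{-1/2} f = -(1/32)x^6 + (1/16)x^4 - (1/16)x^3 - (9/8)x^2
D f = -12x^5 + 4x^3 + (3/2)x^2 - 9x
S_{-3} f = -1458x^6 + 81x^4 - (27/2)x^3 - (81/2)x^2
(D + S_{-3}) f = -1458x^6 - 12x^5 + 81x^4 - (19/2)x^3 - 39x^2 - 9x
(D + S_{-1/2} + (D + S_{-3})) f = -(46657/32)x^6 - 24x^5 + (1297/16)x^4 - (89/16)x^3 - (309/8)x^2 - 18x

the image equals g(x) = -(46657/32)x^6 - 24x^5 + (1297/16)x^4 - (89/16)x^3 - (309/8)x^2 - 18x


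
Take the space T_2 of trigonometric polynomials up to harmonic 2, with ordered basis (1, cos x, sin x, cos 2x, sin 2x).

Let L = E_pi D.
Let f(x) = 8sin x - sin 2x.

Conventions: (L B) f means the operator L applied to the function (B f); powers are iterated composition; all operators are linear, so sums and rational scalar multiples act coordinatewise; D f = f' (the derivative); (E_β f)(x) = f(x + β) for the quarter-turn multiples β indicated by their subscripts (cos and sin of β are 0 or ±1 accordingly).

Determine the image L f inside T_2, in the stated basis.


g(x) = -8cos x - 2cos 2x

D f = 8cos x - 2cos 2x
E_pi D f = -8cos x - 2cos 2x


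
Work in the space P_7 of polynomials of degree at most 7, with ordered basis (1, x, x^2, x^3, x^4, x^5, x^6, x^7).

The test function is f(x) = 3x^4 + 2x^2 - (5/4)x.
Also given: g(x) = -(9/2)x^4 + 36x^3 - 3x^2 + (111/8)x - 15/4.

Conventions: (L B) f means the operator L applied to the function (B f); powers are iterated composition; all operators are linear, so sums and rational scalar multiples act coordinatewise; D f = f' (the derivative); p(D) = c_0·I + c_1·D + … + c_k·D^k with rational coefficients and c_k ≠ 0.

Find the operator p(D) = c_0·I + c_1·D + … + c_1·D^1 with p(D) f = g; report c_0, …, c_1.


D^0 f = 3x^4 + 2x^2 - (5/4)x
D^1 f = 12x^3 + 4x - 5/4
matching coefficients of g against c_0 f + c_1 Df + … from the top degree down determines the c_i
solution: c_0 = -3/2, c_1 = 3

c_0 = -3/2, c_1 = 3


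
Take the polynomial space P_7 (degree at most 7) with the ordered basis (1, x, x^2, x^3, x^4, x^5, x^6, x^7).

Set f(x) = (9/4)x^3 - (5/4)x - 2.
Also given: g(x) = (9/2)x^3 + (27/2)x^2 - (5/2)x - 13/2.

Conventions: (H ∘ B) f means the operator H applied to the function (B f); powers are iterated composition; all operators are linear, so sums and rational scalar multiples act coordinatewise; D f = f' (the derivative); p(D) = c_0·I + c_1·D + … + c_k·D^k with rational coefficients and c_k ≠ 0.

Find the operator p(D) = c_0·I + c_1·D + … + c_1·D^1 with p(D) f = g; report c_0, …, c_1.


p(D) = 2·I + 2·D, i.e. c_0 = 2, c_1 = 2

D^0 f = (9/4)x^3 - (5/4)x - 2
D^1 f = (27/4)x^2 - 5/4
matching coefficients of g against c_0 f + c_1 Df + … from the top degree down determines the c_i
solution: c_0 = 2, c_1 = 2


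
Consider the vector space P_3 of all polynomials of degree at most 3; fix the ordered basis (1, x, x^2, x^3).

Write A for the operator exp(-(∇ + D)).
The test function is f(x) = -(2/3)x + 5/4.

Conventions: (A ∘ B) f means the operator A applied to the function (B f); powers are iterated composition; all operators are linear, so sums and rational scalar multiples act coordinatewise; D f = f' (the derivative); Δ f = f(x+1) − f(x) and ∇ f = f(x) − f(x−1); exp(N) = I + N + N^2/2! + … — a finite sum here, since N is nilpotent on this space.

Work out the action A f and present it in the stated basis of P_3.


g(x) = -(2/3)x + 31/12

order-1 term: 4/3
the series for exp(-(∇ + D)) f terminates at order 1
exp(-(∇ + D)) f = -(2/3)x + 31/12


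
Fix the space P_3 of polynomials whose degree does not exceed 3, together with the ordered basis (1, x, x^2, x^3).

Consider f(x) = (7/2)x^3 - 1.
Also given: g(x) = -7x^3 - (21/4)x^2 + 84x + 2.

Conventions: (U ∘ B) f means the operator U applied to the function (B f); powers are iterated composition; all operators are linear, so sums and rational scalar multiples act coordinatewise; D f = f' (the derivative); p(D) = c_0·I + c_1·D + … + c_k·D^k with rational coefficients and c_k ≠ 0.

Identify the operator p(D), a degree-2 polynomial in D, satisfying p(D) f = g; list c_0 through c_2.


D^0 f = (7/2)x^3 - 1
D^1 f = (21/2)x^2
D^2 f = 21x
matching coefficients of g against c_0 f + c_1 Df + … from the top degree down determines the c_i
solution: c_0 = -2, c_1 = -1/2, c_2 = 4

c_0 = -2, c_1 = -1/2, c_2 = 4


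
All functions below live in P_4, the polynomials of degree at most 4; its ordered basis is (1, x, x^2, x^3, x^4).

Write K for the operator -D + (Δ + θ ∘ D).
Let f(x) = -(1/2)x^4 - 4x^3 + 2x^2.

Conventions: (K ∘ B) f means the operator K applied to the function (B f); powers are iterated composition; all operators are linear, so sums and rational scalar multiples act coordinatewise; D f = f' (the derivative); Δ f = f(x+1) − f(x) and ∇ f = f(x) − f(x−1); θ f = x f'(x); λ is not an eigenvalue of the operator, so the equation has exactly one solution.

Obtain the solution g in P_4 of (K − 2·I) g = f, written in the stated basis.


g(x) = (1/4)x^4 + (7/2)x^3 + (41/4)x^2 + 16x + 7

write g with unknown coordinates in the stated basis and equate coefficients in (K − 2·I) g = f
solving from the highest basis element down gives g = (1/4)x^4 + (7/2)x^3 + (41/4)x^2 + 16x + 7
check: K g = 3x^3 + (45/2)x^2 + 32x + 14
so K g − 2·g = -(1/2)x^4 - 4x^3 + 2x^2 = f ✓


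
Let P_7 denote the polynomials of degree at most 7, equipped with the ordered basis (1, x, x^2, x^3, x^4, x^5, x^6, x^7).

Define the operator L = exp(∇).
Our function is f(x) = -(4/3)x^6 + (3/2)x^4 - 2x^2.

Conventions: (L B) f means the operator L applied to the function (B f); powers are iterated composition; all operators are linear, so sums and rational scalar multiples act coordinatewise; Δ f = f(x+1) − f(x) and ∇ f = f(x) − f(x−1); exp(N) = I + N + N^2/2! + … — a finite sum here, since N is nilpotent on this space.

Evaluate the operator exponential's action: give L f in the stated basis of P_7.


the image equals g(x) = -(4/3)x^6 - 8x^5 + (3/2)x^4 + (98/3)x^3 - 22x^2 - 26x + 27/2

order-1 term: -8x^5 + 20x^4 - (62/3)x^3 + 11x^2 - 6x + 11/6
order-2 term: -20x^4 + 80x^3 - 131x^2 + 102x - 197/6
order-3 term: -(80/3)x^3 + 120x^2 - 194x + 111
order-4 term: -20x^2 + 80x - 511/6
order-5 term: -8x + 20
order-6 term: -4/3
the series for exp(∇) f terminates at order 6
exp(∇) f = -(4/3)x^6 - 8x^5 + (3/2)x^4 + (98/3)x^3 - 22x^2 - 26x + 27/2


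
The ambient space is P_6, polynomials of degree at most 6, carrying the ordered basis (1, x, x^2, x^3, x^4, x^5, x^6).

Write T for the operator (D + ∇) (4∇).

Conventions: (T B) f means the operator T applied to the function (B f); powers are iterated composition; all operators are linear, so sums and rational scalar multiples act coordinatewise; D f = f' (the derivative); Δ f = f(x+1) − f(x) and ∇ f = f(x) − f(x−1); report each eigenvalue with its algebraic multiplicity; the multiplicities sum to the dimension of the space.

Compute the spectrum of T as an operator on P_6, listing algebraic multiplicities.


image of 1: 0
image of x: 0
image of x^2: 16
image of x^3: 48x - 36
image of x^4: 96x^2 - 144x + 72
image of x^5: 160x^3 - 360x^2 + 360x - 140
image of x^6: 240x^4 - 720x^3 + 1080x^2 - 840x + 272
the matrix is upper triangular; its diagonal is (0, 0, 0, 0, 0, 0, 0)
for a triangular matrix the eigenvalues are the diagonal entries, with algebraic multiplicity their repetition count

λ = 0 (multiplicity 7)


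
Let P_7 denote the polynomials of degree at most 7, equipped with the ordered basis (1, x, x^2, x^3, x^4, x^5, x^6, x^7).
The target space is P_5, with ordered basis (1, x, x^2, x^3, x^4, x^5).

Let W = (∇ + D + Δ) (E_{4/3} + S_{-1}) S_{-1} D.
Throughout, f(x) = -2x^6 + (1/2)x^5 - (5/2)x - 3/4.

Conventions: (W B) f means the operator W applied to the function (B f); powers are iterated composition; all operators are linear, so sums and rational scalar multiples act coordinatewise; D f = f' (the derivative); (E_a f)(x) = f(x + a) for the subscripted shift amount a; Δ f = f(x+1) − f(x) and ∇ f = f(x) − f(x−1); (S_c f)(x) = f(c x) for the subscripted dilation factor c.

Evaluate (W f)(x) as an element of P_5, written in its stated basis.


the result is g(x) = 1020x^3 + 2040x^2 + (7640/3)x + 3280/3

D f = -12x^5 + (5/2)x^4 - 5/2
S_{-1} D f = 12x^5 + (5/2)x^4 - 5/2
E_{4/3} (S_{-1} D) f = 12x^5 + (165/2)x^4 + (680/3)x^3 + (2800/9)x^2 + (640/3)x + 9067/162
S_{-1} (S_{-1} D) f = -12x^5 + (5/2)x^4 - 5/2
(E_{4/3} + S_{-1}) (S_{-1} D) f = 85x^4 + (680/3)x^3 + (2800/9)x^2 + (640/3)x + 4331/81
∇ (E_{4/3} + S_{-1}) (S_{-1} D) f = 340x^3 + 170x^2 + (2540/9)x + 395/9
D (E_{4/3} + S_{-1}) (S_{-1} D) f = 340x^3 + 680x^2 + (5600/9)x + 640/3
Δ (E_{4/3} + S_{-1}) (S_{-1} D) f = 340x^3 + 1190x^2 + (14780/9)x + 7525/9
(∇ + D + Δ) (E_{4/3} + S_{-1}) (S_{-1} D) f = 1020x^3 + 2040x^2 + (7640/3)x + 3280/3


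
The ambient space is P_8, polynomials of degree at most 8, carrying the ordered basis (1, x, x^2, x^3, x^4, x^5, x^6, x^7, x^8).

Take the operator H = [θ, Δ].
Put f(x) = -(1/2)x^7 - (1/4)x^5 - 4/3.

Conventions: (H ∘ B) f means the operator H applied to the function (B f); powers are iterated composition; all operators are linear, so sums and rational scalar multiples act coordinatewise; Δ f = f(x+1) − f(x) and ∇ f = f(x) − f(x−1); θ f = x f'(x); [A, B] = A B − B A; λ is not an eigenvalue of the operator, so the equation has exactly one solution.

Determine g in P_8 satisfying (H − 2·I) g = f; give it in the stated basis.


the result is g(x) = (1/4)x^7 - (7/8)x^6 - (5/2)x^5 + (25/4)x^4 + (85/4)x^3 - (75/4)x^2 - (397/8)x + 377/48

write g with unknown coordinates in the stated basis and equate coefficients in (H − 2·I) g = f
solving from the highest basis element down gives g = (1/4)x^7 - (7/8)x^6 - (5/2)x^5 + (25/4)x^4 + (85/4)x^3 - (75/4)x^2 - (397/8)x + 377/48
check: H g = -(7/4)x^6 - (21/4)x^5 + (25/2)x^4 + (85/2)x^3 - (75/2)x^2 - (397/4)x + 115/8
so H g − 2·g = -(1/2)x^7 - (1/4)x^5 - 4/3 = f ✓


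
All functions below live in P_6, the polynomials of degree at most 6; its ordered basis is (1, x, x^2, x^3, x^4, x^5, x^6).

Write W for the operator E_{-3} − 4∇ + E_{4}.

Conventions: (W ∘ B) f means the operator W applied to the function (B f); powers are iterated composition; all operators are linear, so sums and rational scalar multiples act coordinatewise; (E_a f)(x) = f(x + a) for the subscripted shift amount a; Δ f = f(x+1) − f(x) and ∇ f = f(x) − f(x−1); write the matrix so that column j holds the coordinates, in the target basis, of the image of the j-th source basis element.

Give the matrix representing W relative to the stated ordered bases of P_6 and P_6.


the matrix is [[2, -3, 29, 33, 341, 777, 4829]; [0, 2, -6, 87, 132, 1705, 4662]; [0, 0, 2, -9, 174, 330, 5115]; [0, 0, 0, 2, -12, 290, 660]; [0, 0, 0, 0, 2, -15, 435]; [0, 0, 0, 0, 0, 2, -18]; [0, 0, 0, 0, 0, 0, 2]] (rows listed top to bottom)

image of 1: 2
image of x: 2x - 3
image of x^2: 2x^2 - 6x + 29
image of x^3: 2x^3 - 9x^2 + 87x + 33
image of x^4: 2x^4 - 12x^3 + 174x^2 + 132x + 341
image of x^5: 2x^5 - 15x^4 + 290x^3 + 330x^2 + 1705x + 777
image of x^6: 2x^6 - 18x^5 + 435x^4 + 660x^3 + 5115x^2 + 4662x + 4829
each image's coordinates form column j of the matrix


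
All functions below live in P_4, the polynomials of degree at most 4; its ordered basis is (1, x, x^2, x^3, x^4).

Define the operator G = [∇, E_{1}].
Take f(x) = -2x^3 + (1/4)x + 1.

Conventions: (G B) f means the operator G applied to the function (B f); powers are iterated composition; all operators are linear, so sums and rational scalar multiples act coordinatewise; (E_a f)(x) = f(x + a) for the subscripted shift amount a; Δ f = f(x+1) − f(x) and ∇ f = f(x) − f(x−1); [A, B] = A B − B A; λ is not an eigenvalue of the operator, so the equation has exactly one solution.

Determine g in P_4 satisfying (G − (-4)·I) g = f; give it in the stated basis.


g(x) = -(1/2)x^3 + (1/16)x + 1/4

write g with unknown coordinates in the stated basis and equate coefficients in (G − (-4)·I) g = f
solving from the highest basis element down gives g = -(1/2)x^3 + (1/16)x + 1/4
check: G g = 0
so G g − (-4)·g = -2x^3 + (1/4)x + 1 = f ✓


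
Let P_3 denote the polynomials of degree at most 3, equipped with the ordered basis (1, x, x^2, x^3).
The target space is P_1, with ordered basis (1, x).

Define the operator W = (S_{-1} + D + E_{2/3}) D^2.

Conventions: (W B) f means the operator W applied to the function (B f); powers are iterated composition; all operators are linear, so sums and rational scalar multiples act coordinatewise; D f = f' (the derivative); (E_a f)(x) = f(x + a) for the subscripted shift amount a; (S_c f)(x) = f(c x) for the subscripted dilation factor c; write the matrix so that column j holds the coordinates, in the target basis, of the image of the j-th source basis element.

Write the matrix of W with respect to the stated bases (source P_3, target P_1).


the matrix is [[0, 0, 4, 10]; [0, 0, 0, 0]] (rows listed top to bottom)

image of 1: 0
image of x: 0
image of x^2: 4
image of x^3: 10
each image's coordinates form column j of the matrix


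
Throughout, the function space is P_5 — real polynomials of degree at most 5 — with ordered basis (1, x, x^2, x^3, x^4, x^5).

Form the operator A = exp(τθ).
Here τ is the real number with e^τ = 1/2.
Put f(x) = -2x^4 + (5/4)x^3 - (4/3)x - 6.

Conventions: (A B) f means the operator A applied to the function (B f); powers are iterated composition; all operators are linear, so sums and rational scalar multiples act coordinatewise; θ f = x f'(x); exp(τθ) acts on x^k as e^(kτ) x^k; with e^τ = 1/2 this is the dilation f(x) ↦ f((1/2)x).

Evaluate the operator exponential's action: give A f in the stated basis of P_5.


exp(τθ) x^k = e^(kτ) x^k; with e^τ = 1/2 this sends x^k to (1/2)^k x^k
x ↦ 1/2 x
x^3 ↦ 1/8 x^3
x^4 ↦ 1/16 x^4
applying this coordinatewise to f: exp(τθ) f = -(1/8)x^4 + (5/32)x^3 - (2/3)x - 6

the result is g(x) = -(1/8)x^4 + (5/32)x^3 - (2/3)x - 6


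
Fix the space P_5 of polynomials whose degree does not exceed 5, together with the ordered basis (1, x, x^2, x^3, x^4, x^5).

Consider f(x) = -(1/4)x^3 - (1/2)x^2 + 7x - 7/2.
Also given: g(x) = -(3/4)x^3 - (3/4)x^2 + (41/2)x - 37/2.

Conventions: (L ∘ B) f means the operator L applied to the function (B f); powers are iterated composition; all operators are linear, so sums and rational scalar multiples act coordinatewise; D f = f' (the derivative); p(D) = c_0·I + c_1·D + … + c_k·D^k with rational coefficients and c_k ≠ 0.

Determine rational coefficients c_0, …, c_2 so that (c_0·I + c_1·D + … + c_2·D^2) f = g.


c_0 = 3, c_1 = -1, c_2 = 1

D^0 f = -(1/4)x^3 - (1/2)x^2 + 7x - 7/2
D^1 f = -(3/4)x^2 - x + 7
D^2 f = -(3/2)x - 1
matching coefficients of g against c_0 f + c_1 Df + … from the top degree down determines the c_i
solution: c_0 = 3, c_1 = -1, c_2 = 1


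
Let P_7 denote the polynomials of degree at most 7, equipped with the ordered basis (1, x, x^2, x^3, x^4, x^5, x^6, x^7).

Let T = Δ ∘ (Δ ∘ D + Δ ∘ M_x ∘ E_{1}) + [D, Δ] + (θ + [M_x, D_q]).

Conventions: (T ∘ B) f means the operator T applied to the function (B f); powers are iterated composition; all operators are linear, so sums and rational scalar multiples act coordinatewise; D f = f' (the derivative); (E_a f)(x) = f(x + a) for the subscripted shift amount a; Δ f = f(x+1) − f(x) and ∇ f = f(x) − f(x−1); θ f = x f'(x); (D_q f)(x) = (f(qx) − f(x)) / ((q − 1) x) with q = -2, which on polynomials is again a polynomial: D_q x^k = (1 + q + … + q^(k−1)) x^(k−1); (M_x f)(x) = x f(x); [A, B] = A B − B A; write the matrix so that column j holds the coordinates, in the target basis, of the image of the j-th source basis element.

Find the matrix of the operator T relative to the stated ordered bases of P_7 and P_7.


image of 1: -1
image of x: 3x + 2
image of x^2: -2x^2 + 6x + 10
image of x^3: 11x^3 + 12x^2 + 42x + 44
image of x^4: -12x^4 + 20x^3 + 108x^2 + 226x + 154
image of x^5: 37x^5 + 30x^4 + 220x^3 + 690x^2 + 950x + 492
image of x^6: -58x^6 + 42x^5 + 390x^4 + 1630x^3 + 3390x^2 + 3554x + 1510
image of x^7: 135x^7 + 56x^6 + 630x^5 + 3290x^4 + 9170x^3 + 14546x^2 + 12502x + 4552
each image's coordinates form column j of the matrix

the matrix is [[-1, 2, 10, 44, 154, 492, 1510, 4552]; [0, 3, 6, 42, 226, 950, 3554, 12502]; [0, 0, -2, 12, 108, 690, 3390, 14546]; [0, 0, 0, 11, 20, 220, 1630, 9170]; [0, 0, 0, 0, -12, 30, 390, 3290]; [0, 0, 0, 0, 0, 37, 42, 630]; [0, 0, 0, 0, 0, 0, -58, 56]; [0, 0, 0, 0, 0, 0, 0, 135]] (rows listed top to bottom)


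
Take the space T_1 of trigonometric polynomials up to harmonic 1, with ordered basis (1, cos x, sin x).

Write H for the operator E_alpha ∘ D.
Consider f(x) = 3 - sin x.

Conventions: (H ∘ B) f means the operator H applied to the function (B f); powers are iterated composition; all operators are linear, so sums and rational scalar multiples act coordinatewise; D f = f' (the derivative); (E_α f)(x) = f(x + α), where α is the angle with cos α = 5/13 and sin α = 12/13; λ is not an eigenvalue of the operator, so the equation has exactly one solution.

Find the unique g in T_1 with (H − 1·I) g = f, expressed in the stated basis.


g(x) = -3 + (1/10)cos x + (1/2)sin x

write g with unknown coordinates in the stated basis and equate coefficients in (H − 1·I) g = f
solving from the highest basis element down gives g = -3 + (1/10)cos x + (1/2)sin x
check: H g = (1/10)cos x - (1/2)sin x
so H g − 1·g = 3 - sin x = f ✓


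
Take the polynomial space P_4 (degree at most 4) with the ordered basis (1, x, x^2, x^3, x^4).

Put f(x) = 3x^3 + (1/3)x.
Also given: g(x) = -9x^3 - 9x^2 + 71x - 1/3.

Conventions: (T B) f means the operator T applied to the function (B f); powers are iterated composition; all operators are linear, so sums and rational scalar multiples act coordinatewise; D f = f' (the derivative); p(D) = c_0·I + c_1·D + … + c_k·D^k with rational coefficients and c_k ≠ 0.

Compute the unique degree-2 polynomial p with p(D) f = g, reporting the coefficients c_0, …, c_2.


c_0 = -3, c_1 = -1, c_2 = 4

D^0 f = 3x^3 + (1/3)x
D^1 f = 9x^2 + 1/3
D^2 f = 18x
matching coefficients of g against c_0 f + c_1 Df + … from the top degree down determines the c_i
solution: c_0 = -3, c_1 = -1, c_2 = 4


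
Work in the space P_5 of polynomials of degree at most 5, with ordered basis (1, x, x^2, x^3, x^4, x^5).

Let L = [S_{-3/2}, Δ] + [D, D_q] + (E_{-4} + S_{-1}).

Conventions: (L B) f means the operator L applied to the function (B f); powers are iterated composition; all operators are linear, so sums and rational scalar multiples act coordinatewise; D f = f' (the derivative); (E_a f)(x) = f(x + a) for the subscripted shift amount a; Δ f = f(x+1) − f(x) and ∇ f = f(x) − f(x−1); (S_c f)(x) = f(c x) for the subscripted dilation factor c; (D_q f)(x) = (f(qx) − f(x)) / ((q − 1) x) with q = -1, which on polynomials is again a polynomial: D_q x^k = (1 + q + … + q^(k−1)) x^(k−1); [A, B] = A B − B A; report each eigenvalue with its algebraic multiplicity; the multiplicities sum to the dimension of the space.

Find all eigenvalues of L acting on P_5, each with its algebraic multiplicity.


image of 1: 2
image of x: -3/2
image of x^2: 2x^2 - (31/2)x + 51/4
image of x^3: (39/8)x^2 + (445/8)x - 477/8
image of x^4: 2x^4 - (199/4)x^3 + (601/8)x^2 - (1129/4)x + 4031/16
image of x^5: (1385/32)x^4 + (3299/16)x^3 - (8665/16)x^2 + (41935/32)x - 32493/32
the matrix is upper triangular; its diagonal is (2, 0, 2, 0, 2, 0)
for a triangular matrix the eigenvalues are the diagonal entries, with algebraic multiplicity their repetition count

λ = 0 (multiplicity 3), λ = 2 (multiplicity 3)
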